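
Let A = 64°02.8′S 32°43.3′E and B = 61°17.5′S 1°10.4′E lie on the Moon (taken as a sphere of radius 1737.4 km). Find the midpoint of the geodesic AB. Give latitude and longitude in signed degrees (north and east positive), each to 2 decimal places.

-63.55°, 16.19°

Central angle δ = 0.2546 rad. Interpolating on the sphere with fraction f = 0.5:
P = [sin((1−f)δ)·A + sin(fδ)·B] / sin δ = 0.5041·A + 0.5041·B in Cartesian coordinates,
giving P = (0.4277, 0.1242, -0.8954), i.e. latitude -63.55°, longitude 16.19°.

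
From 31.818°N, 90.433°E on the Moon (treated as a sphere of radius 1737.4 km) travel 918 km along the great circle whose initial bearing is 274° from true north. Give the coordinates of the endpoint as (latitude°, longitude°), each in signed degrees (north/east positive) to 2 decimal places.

29.03°, 55.32°

Angular distance δ = d/R = 918/1737.4 = 0.52838 rad; initial bearing θ = 4.7822 rad.
sin φ₂ = sin φ₁ cos δ + cos φ₁ sin δ cos θ = (0.5272)(0.8636) + (0.8497)(0.5041)(0.0698) = 0.4852, so φ₂ = 29.03°.
Δλ = atan2(sin θ sin δ cos φ₁, cos δ − sin φ₁ sin φ₂) = atan2(-0.4273, 0.6078) = -35.109°.
λ₂ = 90.433° − 35.109° = 55.32°.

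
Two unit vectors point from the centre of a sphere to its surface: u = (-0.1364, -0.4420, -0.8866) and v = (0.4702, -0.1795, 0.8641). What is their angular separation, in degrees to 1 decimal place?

u·v = -0.7509; |u| = 1.0000, |v| = 1.0000.
cos θ = (u·v)/(|u||v|) = -0.7509, so θ = 138.7°.

138.7°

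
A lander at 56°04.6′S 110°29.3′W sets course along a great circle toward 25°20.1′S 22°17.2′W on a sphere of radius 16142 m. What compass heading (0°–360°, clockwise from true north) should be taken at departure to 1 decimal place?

103.4°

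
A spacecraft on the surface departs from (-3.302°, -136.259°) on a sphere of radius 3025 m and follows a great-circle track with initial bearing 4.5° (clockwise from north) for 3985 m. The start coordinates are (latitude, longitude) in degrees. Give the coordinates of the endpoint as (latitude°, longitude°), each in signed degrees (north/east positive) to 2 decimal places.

71.63°, -122.32°

Angular distance δ = d/R = 3985/3025 = 1.31736 rad; initial bearing θ = 0.0785 rad.
sin φ₂ = sin φ₁ cos δ + cos φ₁ sin δ cos θ = (-0.0576)(0.2507) + (0.9983)(0.9681)(0.9969) = 0.9490, so φ₂ = 71.63°.
Δλ = atan2(sin θ sin δ cos φ₁, cos δ − sin φ₁ sin φ₂) = atan2(0.0758, 0.3054) = 13.944°.
λ₂ = -136.259° + 13.944° = -122.32°.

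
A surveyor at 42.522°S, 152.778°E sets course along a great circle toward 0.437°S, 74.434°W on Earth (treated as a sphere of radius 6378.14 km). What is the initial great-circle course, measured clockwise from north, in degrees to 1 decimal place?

With φ₁ = -0.7421, φ₂ = -0.0076, Δλ = 2.3176 rad, the forward-azimuth formula gives
θ = atan2( sin Δλ cos φ₂ , cos φ₁ sin φ₂ − sin φ₁ cos φ₂ cos Δλ ) = atan2(0.7339, -0.4647) = 122.34°.
So the initial bearing is 122.3°.

122.3°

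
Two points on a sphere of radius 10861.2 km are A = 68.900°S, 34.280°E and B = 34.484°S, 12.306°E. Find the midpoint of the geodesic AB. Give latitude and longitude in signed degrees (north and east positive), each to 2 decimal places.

Central angle δ = 0.6378 rad. Interpolating on the sphere with fraction f = 0.5:
P = [sin((1−f)δ)·A + sin(fδ)·B] / sin δ = 0.5265·A + 0.5265·B in Cartesian coordinates,
giving P = (0.5807, 0.1993, -0.7894), i.e. latitude -52.13°, longitude 18.94°.

-52.13°, 18.94°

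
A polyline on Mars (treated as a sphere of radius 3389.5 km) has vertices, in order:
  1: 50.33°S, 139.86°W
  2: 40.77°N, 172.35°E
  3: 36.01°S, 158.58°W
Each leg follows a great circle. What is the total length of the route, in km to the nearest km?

10739 km

Leg 1→2: central angle 1.7496 rad, distance 5930.2 km.
Leg 2→3: central angle 1.4187 rad, distance 4808.7 km.
Total: 5930.2 + 4808.7 ≈ 10739 km.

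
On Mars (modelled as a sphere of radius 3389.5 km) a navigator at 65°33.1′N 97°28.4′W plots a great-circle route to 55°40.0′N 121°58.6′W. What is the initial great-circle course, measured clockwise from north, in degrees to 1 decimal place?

Δλ = -24.503° = -0.4277 rad.
y = sin Δλ · cos φ₂ = (-0.4147)(0.5640) = -0.2339
x = cos φ₁ sin φ₂ − sin φ₁ cos φ₂ cos Δλ = (0.4139)(0.8258) − (0.9103)(0.5640)(0.9099) = -0.1254
θ = atan2(y, x) = -118.20°; adding 360° gives 241.8°.

241.8°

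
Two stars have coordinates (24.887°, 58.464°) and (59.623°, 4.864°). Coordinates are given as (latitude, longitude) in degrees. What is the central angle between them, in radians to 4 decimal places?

0.8824 rad

In radians: φ₁ = 0.4344, φ₂ = 1.0406, Δλ = -53.600° = -0.9355 rad.
cos c = sin φ₁ sin φ₂ + cos φ₁ cos φ₂ cos Δλ = (0.4208)(0.8627) + (0.9071)(0.5057)(0.5934) = 0.63528,
so c = arccos(0.63528) = 0.88243 rad.
So the angular separation is 0.8824 rad.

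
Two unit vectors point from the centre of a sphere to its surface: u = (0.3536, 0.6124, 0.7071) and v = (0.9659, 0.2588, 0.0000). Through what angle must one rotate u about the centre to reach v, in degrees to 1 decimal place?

60.0°

u·v = 0.5000; |u| = 1.0000, |v| = 1.0000.
cos θ = (u·v)/(|u||v|) = 0.5000, so θ = 60.0°.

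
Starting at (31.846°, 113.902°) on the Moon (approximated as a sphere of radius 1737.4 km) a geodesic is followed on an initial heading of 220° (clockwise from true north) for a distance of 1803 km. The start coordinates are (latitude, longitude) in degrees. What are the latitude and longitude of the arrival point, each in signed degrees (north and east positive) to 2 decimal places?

-17.00°, 78.53°

Angular distance δ = d/R = 1803/1737.4 = 1.03776 rad; initial bearing θ = 3.8397 rad.
sin φ₂ = sin φ₁ cos δ + cos φ₁ sin δ cos θ = (0.5276)(0.5082) + (0.8495)(0.8613)(-0.7660) = -0.2923, so φ₂ = -17.00°.
Δλ = atan2(sin θ sin δ cos φ₁, cos δ − sin φ₁ sin φ₂) = atan2(-0.4703, 0.6624) = -35.373°.
λ₂ = 113.902° − 35.373° = 78.53°.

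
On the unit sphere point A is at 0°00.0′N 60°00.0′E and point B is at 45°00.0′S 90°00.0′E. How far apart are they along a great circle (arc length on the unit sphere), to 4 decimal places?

Let φ₁ = 0.0000 rad, φ₂ = -0.7854 rad, and Δλ = 0.5236 rad.
Haversine: a = sin²(Δφ/2) + cos φ₁ cos φ₂ sin²(Δλ/2) = 0.1464 + (1.0000)(0.7071)(0.0670) = 0.19381.
Central angle c = 2·arcsin(√a) = 0.91174 rad.
On the unit sphere the arc length equals the central angle: 0.9117.

0.9117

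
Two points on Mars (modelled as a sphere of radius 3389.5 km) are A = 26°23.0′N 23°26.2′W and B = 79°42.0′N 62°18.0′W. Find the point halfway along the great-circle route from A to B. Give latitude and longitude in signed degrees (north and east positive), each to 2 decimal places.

Central angle δ = 0.9741 rad. Interpolating on the sphere with fraction f = 0.5:
P = [sin((1−f)δ)·A + sin(fδ)·B] / sin δ = 0.5658·A + 0.5658·B in Cartesian coordinates,
giving P = (0.5121, -0.2912, 0.8081), i.e. latitude 53.91°, longitude -29.62°.

53.91°, -29.62°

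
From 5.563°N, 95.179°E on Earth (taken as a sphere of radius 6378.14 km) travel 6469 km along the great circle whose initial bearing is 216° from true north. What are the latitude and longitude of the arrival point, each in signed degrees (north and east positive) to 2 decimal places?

Angular distance δ = d/R = 6469/6378.14 = 1.01425 rad; initial bearing θ = 3.7699 rad.
sin φ₂ = sin φ₁ cos δ + cos φ₁ sin δ cos θ = (0.0969)(0.5283) + (0.9953)(0.8491)(-0.8090) = -0.6325, so φ₂ = -39.23°.
Δλ = atan2(sin θ sin δ cos φ₁, cos δ − sin φ₁ sin φ₂) = atan2(-0.4967, 0.5896) = -40.115°.
λ₂ = 95.179° − 40.115° = 55.06°.

-39.23°, 55.06°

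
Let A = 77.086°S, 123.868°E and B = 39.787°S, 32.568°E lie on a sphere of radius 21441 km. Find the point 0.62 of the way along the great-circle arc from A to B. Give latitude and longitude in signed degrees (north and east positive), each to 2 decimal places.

Central angle δ = 0.9022 rad. Interpolating on the sphere with fraction f = 0.62:
P = [sin((1−f)δ)·A + sin(fδ)·B] / sin δ = 0.4284·A + 0.6763·B in Cartesian coordinates,
giving P = (0.3846, 0.3592, -0.8503), i.e. latitude -58.25°, longitude 43.05°.

-58.25°, 43.05°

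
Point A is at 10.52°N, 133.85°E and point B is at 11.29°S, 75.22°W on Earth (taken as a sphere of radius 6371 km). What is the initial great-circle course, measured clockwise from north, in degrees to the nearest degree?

94°

With φ₁ = 0.1836, φ₂ = -0.1970, Δλ = 2.6342 rad, the forward-azimuth formula gives
θ = atan2( sin Δλ cos φ₂ , cos φ₁ sin φ₂ − sin φ₁ cos φ₂ cos Δλ ) = atan2(0.4765, -0.0360) = 94.32°.
So the initial bearing is 94°.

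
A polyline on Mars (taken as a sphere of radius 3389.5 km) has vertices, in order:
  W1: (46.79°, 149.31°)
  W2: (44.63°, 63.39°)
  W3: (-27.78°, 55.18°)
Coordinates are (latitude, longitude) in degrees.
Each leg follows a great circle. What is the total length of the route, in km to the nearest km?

Leg W1→W2: central angle 0.9924 rad, distance 3363.7 km.
Leg W2→W3: central angle 1.2706 rad, distance 4306.5 km.
Total: 3363.7 + 4306.5 ≈ 7670 km.

7670 km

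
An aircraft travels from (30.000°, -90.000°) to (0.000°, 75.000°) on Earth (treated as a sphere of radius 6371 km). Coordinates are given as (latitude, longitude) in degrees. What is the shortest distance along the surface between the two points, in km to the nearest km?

Let φ₁ = 0.5236 rad, φ₂ = 0.0000 rad, and Δλ = 2.8798 rad.
cos c = sin φ₁ sin φ₂ + cos φ₁ cos φ₂ cos Δλ = (0.5000)(0.0000) + (0.8660)(1.0000)(-0.9659) = -0.83652,
so c = arccos(-0.83652) = 2.56169 rad.
Distance = R·c = 6371 × 2.5617 ≈ 16321 km.

16321 km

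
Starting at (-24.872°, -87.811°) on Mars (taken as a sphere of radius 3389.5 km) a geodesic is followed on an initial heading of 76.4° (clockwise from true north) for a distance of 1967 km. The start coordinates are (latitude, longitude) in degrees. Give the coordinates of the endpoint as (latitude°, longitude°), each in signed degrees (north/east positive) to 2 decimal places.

-13.58°, -54.56°

Angular distance δ = d/R = 1967/3389.5 = 0.58032 rad; initial bearing θ = 1.3334 rad.
sin φ₂ = sin φ₁ cos δ + cos φ₁ sin δ cos θ = (-0.4206)(0.8363) + (0.9072)(0.5483)(0.2351) = -0.2348, so φ₂ = -13.58°.
Δλ = atan2(sin θ sin δ cos φ₁, cos δ − sin φ₁ sin φ₂) = atan2(0.4835, 0.7375) = 33.246°.
λ₂ = -87.811° + 33.246° = -54.56°.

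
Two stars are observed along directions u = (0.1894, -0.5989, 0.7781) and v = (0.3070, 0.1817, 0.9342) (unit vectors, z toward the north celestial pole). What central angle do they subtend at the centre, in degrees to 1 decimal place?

47.5°

u·v = 0.6762; |u| = 1.0000, |v| = 1.0000.
cos θ = (u·v)/(|u||v|) = 0.6762, so θ = 47.5°.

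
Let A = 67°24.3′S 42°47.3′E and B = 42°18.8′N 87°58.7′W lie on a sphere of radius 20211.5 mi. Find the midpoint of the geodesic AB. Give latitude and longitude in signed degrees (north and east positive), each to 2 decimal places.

Central angle δ = 2.5099 rad. Interpolating on the sphere with fraction f = 0.5:
P = [sin((1−f)δ)·A + sin(fδ)·B] / sin δ = 1.6097·A + 1.6097·B in Cartesian coordinates,
giving P = (0.4959, -0.7695, -0.4025), i.e. latitude -23.74°, longitude -57.20°.

-23.74°, -57.20°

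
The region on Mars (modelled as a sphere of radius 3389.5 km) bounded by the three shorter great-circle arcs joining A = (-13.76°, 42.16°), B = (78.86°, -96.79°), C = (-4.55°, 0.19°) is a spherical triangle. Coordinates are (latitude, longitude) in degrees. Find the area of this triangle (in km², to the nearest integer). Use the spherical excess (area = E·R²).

10187302 km²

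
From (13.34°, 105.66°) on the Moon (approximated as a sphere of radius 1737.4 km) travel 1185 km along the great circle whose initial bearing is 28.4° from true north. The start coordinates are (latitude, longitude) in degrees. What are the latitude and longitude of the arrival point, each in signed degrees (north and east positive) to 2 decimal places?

45.94°, 131.20°

Angular distance δ = d/R = 1185/1737.4 = 0.68205 rad; initial bearing θ = 0.4957 rad.
sin φ₂ = sin φ₁ cos δ + cos φ₁ sin δ cos θ = (0.2307)(0.7763) + (0.9730)(0.6304)(0.8796) = 0.7187, so φ₂ = 45.94°.
Δλ = atan2(sin θ sin δ cos φ₁, cos δ − sin φ₁ sin φ₂) = atan2(0.2917, 0.6105) = 25.543°.
λ₂ = 105.660° + 25.543° = 131.20°.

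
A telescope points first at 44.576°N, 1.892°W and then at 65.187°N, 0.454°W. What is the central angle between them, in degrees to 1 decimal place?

20.6°

Let φ₁ = 0.7780 rad, φ₂ = 1.1377 rad, and Δλ = 0.0251 rad.
cos c = sin φ₁ sin φ₂ + cos φ₁ cos φ₂ cos Δλ = (0.7019)(0.9077) + (0.7123)(0.4197)(0.9997) = 0.93590,
so c = arccos(0.93590) = 0.36000 rad.
So the angular separation is 20.6°.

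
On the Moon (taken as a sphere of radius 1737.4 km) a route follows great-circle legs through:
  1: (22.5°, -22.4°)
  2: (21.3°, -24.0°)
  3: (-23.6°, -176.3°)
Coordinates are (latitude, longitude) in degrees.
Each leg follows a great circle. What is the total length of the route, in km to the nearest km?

4738 km

Leg 1→2: central angle 0.0333 rad, distance 57.9 km.
Leg 2→3: central angle 2.6937 rad, distance 4680.0 km.
Total: 57.9 + 4680.0 ≈ 4738 km.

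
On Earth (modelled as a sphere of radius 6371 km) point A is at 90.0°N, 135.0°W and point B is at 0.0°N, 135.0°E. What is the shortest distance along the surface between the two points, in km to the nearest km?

10008 km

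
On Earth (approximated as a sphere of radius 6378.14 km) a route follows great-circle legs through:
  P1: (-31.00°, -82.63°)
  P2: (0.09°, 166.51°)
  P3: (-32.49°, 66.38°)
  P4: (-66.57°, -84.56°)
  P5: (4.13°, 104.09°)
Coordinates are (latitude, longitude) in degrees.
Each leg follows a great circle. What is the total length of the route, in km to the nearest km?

44767 km

Leg P1→P2: central angle 1.8818 rad, distance 12002.5 km.
Leg P2→P3: central angle 1.7206 rad, distance 10973.9 km.
Leg P3→P4: central angle 1.3698 rad, distance 8736.5 km.
Leg P4→P5: central angle 2.0467 rad, distance 13054.3 km.
Total: 12002.5 + 10973.9 + 8736.5 + 13054.3 ≈ 44767 km.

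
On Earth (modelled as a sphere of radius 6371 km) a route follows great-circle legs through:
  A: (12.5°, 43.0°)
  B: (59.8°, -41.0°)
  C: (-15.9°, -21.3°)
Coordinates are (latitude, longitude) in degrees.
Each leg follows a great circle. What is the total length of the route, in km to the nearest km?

17077 km

Leg A→B: central angle 1.3301 rad, distance 8473.9 km.
Leg B→C: central angle 1.3503 rad, distance 8603.0 km.
Total: 8473.9 + 8603.0 ≈ 17077 km.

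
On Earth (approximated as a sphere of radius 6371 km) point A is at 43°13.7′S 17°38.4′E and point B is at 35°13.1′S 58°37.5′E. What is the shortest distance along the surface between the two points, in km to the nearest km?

3603 km

In radians: φ₁ = -0.7545, φ₂ = -0.6147, Δλ = 40.985° = 0.7153 rad.
cos c = sin φ₁ sin φ₂ + cos φ₁ cos φ₂ cos Δλ = (-0.6849)(-0.5767) + (0.7286)(0.8170)(0.7549) = 0.84433,
so c = arccos(0.84433) = 0.56548 rad.
Distance = R·c = 6371 × 0.5655 ≈ 3603 km.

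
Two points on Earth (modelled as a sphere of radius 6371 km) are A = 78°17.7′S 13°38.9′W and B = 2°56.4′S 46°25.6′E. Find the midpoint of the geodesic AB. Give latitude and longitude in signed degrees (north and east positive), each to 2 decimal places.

-42.77°, 37.34°

Central angle δ = 1.4189 rad. Interpolating on the sphere with fraction f = 0.5:
P = [sin((1−f)δ)·A + sin(fδ)·B] / sin δ = 0.6590·A + 0.6590·B in Cartesian coordinates,
giving P = (0.5836, 0.4453, -0.6791), i.e. latitude -42.77°, longitude 37.34°.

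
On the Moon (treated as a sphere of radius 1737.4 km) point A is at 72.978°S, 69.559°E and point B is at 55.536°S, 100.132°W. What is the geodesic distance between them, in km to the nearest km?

Let φ₁ = -1.2737 rad, φ₂ = -0.9693 rad, and Δλ = -2.9617 rad.
cos c = sin φ₁ sin φ₂ + cos φ₁ cos φ₂ cos Δλ = (-0.9562)(-0.8245) + (0.2927)(0.5659)(-0.9839) = 0.62538,
so c = arccos(0.62538) = 0.89518 rad.
Distance = R·c = 1737.4 × 0.8952 ≈ 1555 km.

1555 km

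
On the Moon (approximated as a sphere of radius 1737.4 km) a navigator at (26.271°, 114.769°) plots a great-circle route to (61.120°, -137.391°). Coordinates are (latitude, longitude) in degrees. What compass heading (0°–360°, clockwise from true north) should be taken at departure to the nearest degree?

28°

Δλ = 107.840° = 1.8822 rad.
y = sin Δλ · cos φ₂ = (0.9519)(0.4830) = 0.4598
x = cos φ₁ sin φ₂ − sin φ₁ cos φ₂ cos Δλ = (0.8967)(0.8756) − (0.4426)(0.4830)(-0.3064) = 0.8507
θ = atan2(y, x) = 28.39°, so the bearing is 28°.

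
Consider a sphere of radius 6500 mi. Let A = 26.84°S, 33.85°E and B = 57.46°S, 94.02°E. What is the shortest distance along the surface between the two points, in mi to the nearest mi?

5869 mi

In radians: φ₁ = -0.4684, φ₂ = -1.0029, Δλ = 60.170° = 1.0502 rad.
cos c = sin φ₁ sin φ₂ + cos φ₁ cos φ₂ cos Δλ = (-0.4515)(-0.8430) + (0.8923)(0.5379)(0.4974) = 0.61936,
so c = arccos(0.61936) = 0.90287 rad.
Distance = R·c = 6500 × 0.9029 ≈ 5869 mi.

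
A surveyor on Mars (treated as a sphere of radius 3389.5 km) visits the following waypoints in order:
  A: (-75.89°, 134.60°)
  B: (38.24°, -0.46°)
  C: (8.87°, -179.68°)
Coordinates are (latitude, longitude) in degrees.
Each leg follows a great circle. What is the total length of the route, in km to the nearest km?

15988 km

Leg A→B: central angle 2.3977 rad, distance 8126.9 km.
Leg B→C: central angle 2.3193 rad, distance 7861.2 km.
Total: 8126.9 + 7861.2 ≈ 15988 km.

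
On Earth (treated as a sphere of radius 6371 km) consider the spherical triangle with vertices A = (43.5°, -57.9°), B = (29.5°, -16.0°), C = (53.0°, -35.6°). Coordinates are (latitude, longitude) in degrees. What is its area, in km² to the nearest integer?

2984177 km²

Side lengths (central angles): a = 0.4806, b = 0.3057, c = 0.6286 rad; semiperimeter s = 0.7074.
By l'Huilier's theorem, tan(E/4) = √[tan(s/2) tan((s−a)/2) tan((s−b)/2) tan((s−c)/2)], giving spherical excess E = 0.0735 rad.
Area = E·R² = 0.0735 × (6371)² ≈ 2984177 km².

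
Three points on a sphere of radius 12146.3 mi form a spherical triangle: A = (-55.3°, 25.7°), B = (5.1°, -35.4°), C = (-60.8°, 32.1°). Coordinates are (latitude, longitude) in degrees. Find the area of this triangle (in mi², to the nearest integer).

Side lengths (central angles): a = 1.4622, b = 0.1126, c = 1.3685 rad; semiperimeter s = 1.4717.
By l'Huilier's theorem, tan(E/4) = √[tan(s/2) tan((s−a)/2) tan((s−b)/2) tan((s−c)/2)], giving spherical excess E = 0.0534 rad.
Area = E·R² = 0.0534 × (12146.3)² ≈ 7875604 mi².

7875604 mi²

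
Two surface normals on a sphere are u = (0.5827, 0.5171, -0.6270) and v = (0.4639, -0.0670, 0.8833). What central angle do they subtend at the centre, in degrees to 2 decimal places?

108.55°

u·v = -0.3182; |u| = 1.0000, |v| = 1.0000.
cos θ = (u·v)/(|u||v|) = -0.3182, so θ = 108.55°.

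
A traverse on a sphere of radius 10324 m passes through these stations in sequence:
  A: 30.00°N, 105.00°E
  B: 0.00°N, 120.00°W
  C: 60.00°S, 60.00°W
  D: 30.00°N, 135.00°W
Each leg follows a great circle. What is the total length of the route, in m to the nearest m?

56219 m

Leg A→B: central angle 2.2299 rad, distance 23021.0 m.
Leg B→C: central angle 1.3181 rad, distance 13608.2 m.
Leg C→D: central angle 1.8975 rad, distance 19590.0 m.
Total: 23021.0 + 13608.2 + 19590.0 ≈ 56219 m.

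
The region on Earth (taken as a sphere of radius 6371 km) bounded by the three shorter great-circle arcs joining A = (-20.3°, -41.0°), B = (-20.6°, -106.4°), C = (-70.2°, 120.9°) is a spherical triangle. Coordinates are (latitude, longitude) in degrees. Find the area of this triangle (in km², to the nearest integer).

39710624 km²

Side lengths (central angles): a = 1.4545, b = 1.5463, c = 1.0615 rad; semiperimeter s = 2.0312.
By l'Huilier's theorem, tan(E/4) = √[tan(s/2) tan((s−a)/2) tan((s−b)/2) tan((s−c)/2)], giving spherical excess E = 0.9783 rad.
Area = E·R² = 0.9783 × (6371)² ≈ 39710624 km².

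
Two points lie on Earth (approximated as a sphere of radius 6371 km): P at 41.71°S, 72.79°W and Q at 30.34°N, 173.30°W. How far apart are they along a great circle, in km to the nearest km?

13007 km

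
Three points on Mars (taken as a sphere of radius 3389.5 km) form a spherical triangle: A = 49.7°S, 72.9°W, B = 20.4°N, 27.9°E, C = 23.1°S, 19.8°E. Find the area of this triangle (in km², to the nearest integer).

Side lengths (central angles): a = 0.7716, b = 1.2962, c = 1.9600 rad; semiperimeter s = 2.0139.
By l'Huilier's theorem, tan(E/4) = √[tan(s/2) tan((s−a)/2) tan((s−b)/2) tan((s−c)/2)], giving spherical excess E = 0.4263 rad.
Area = E·R² = 0.4263 × (3389.5)² ≈ 4897435 km².

4897435 km²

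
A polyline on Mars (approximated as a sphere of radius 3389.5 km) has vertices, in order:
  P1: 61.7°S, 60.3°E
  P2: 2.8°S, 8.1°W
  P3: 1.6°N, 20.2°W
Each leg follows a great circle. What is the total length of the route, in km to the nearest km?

5343 km

Leg P1→P2: central angle 1.3517 rad, distance 4581.7 km.
Leg P2→P3: central angle 0.2247 rad, distance 761.5 km.
Total: 4581.7 + 761.5 ≈ 5343 km.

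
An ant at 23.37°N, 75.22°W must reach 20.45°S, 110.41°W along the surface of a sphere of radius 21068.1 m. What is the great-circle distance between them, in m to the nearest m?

20461 m

In radians: φ₁ = 0.4079, φ₂ = -0.3569, Δλ = -35.190° = -0.6142 rad.
cos c = sin φ₁ sin φ₂ + cos φ₁ cos φ₂ cos Δλ = (0.3967)(-0.3494) + (0.9180)(0.9370)(0.8172) = 0.56433,
so c = arccos(0.56433) = 0.97118 rad.
Distance = R·c = 21068.1 × 0.9712 ≈ 20461 m.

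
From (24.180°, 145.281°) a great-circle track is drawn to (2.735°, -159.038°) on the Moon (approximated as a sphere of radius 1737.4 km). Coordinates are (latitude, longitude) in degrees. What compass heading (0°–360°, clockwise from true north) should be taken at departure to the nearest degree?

103°

With φ₁ = 0.4220, φ₂ = 0.0477, Δλ = 0.9718 rad, the forward-azimuth formula gives
θ = atan2( sin Δλ cos φ₂ , cos φ₁ sin φ₂ − sin φ₁ cos φ₂ cos Δλ ) = atan2(0.8250, -0.1871) = 102.78°.
So the initial bearing is 103°.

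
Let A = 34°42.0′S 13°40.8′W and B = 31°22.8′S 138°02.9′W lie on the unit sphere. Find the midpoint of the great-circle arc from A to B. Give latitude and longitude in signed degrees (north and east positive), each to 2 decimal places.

-54.33°, -77.91°

The central angle between A and B is δ = 1.6708 rad.
With f = 0.5, the slerp weights are sin((1−f)δ)/sin δ = 0.7453 and sin(fδ)/sin δ = 0.7453.
Weighted sum of the unit vectors: (0.7453)·(0.7988,-0.1944,-0.5693) + (0.7453)·(-0.6349,-0.5707,-0.5207) = (0.1221, -0.5703, -0.8123).
Converting back: φ = atan2(z, √(x²+y²)) = -54.33°, λ = atan2(y, x) = -77.91°.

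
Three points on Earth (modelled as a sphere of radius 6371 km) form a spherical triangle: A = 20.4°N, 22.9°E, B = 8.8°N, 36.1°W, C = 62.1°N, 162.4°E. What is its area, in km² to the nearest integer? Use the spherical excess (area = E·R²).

Side lengths (central angles): a = 1.8790, b = 1.5962, c = 1.0117 rad; semiperimeter s = 2.2435.
By l'Huilier's theorem, tan(E/4) = √[tan(s/2) tan((s−a)/2) tan((s−b)/2) tan((s−c)/2)], giving spherical excess E = 1.1706 rad.
Area = E·R² = 1.1706 × (6371)² ≈ 47513939 km².

47513939 km²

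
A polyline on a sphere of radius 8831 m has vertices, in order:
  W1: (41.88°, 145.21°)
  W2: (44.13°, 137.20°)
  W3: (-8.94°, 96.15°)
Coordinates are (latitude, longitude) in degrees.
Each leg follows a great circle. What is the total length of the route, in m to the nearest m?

Leg W1→W2: central angle 0.1095 rad, distance 966.6 m.
Leg W2→W3: central angle 1.1302 rad, distance 9980.5 m.
Total: 966.6 + 9980.5 ≈ 10947 m.

10947 m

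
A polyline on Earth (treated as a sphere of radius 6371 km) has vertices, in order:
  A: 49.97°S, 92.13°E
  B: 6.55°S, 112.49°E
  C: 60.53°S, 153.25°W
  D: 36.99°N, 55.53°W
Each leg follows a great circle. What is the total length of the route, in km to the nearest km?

28716 km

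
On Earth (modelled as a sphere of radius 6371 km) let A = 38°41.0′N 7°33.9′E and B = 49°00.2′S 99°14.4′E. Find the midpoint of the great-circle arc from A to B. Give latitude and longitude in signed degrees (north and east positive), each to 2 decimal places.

The central angle between A and B is δ = 2.0791 rad.
With f = 0.5, the slerp weights are sin((1−f)δ)/sin δ = 0.9870 and sin(fδ)/sin δ = 0.9870.
Weighted sum of the unit vectors: (0.9870)·(0.7738,0.1028,0.6250) + (0.9870)·(-0.1053,0.6475,-0.7547) = (0.6598, 0.7405, -0.1280).
Converting back: φ = atan2(z, √(x²+y²)) = -7.36°, λ = atan2(y, x) = 48.30°.

-7.36°, 48.30°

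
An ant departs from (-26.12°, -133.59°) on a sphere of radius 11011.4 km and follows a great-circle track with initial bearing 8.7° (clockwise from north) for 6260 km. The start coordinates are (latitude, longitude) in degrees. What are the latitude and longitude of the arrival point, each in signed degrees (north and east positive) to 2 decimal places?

6.13°, -128.89°

Angular distance δ = d/R = 6260/11011.4 = 0.56850 rad; initial bearing θ = 0.1518 rad.
sin φ₂ = sin φ₁ cos δ + cos φ₁ sin δ cos θ = (-0.4403)(0.8427) + (0.8979)(0.5384)(0.9885) = 0.1068, so φ₂ = 6.13°.
Δλ = atan2(sin θ sin δ cos φ₁, cos δ − sin φ₁ sin φ₂) = atan2(0.0731, 0.8897) = 4.698°.
λ₂ = -133.590° + 4.698° = -128.89°.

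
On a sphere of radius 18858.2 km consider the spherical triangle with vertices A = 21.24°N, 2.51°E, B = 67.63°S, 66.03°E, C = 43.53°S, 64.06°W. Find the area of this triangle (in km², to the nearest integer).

418542450 km²

Side lengths (central angles): a = 1.0937, b = 1.5516, c = 1.7486 rad; semiperimeter s = 2.1969.
By l'Huilier's theorem, tan(E/4) = √[tan(s/2) tan((s−a)/2) tan((s−b)/2) tan((s−c)/2)], giving spherical excess E = 1.1769 rad.
Area = E·R² = 1.1769 × (18858.2)² ≈ 418542450 km².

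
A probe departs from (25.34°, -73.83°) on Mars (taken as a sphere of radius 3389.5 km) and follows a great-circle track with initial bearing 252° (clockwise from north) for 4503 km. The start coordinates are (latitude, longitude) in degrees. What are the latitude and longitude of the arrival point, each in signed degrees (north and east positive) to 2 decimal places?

Angular distance δ = d/R = 4503/3389.5 = 1.32851 rad; initial bearing θ = 4.3982 rad.
sin φ₂ = sin φ₁ cos δ + cos φ₁ sin δ cos θ = (0.4280)(0.2399) + (0.9038)(0.9708)(-0.3090) = -0.1684, so φ₂ = -9.70°.
Δλ = atan2(sin θ sin δ cos φ₁, cos δ − sin φ₁ sin φ₂) = atan2(-0.8344, 0.3120) = -69.498°.
λ₂ = -73.830° − 69.498° = -143.33°.

-9.70°, -143.33°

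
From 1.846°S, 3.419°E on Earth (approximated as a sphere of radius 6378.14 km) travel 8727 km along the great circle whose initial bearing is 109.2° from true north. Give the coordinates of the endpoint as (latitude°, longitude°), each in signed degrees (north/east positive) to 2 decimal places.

-19.18°, 81.77°

Angular distance δ = d/R = 8727/6378.14 = 1.36827 rad; initial bearing θ = 1.9059 rad.
sin φ₂ = sin φ₁ cos δ + cos φ₁ sin δ cos θ = (-0.0322)(0.2011) + (0.9995)(0.9796)(-0.3289) = -0.3285, so φ₂ = -19.18°.
Δλ = atan2(sin θ sin δ cos φ₁, cos δ − sin φ₁ sin φ₂) = atan2(0.9246, 0.1906) = 78.354°.
λ₂ = 3.419° + 78.354° = 81.77°.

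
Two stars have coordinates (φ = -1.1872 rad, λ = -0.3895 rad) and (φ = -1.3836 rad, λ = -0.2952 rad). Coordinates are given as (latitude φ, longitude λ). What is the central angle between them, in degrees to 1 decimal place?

With latitudes φ₁ = -68.022°, φ₂ = -79.274° and longitude difference Δλ = 5.403°:
Haversine: a = sin²(Δφ/2) + cos φ₁ cos φ₂ sin²(Δλ/2) = 0.0096 + (0.3743)(0.1861)(0.0022) = 0.00977.
Central angle c = 2·arcsin(√a) = 0.19798 rad.
So the angular separation is 11.3°.

11.3°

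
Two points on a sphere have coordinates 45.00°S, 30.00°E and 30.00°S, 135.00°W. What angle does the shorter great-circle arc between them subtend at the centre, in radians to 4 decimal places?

1.8111 rad

In radians: φ₁ = -0.7854, φ₂ = -0.5236, Δλ = -165.000° = -2.8798 rad.
Haversine: a = sin²(Δφ/2) + cos φ₁ cos φ₂ sin²(Δλ/2) = 0.0170 + (0.7071)(0.8660)(0.9830) = 0.61898.
Central angle c = 2·arcsin(√a) = 1.81105 rad.
So the angular separation is 1.8111 rad.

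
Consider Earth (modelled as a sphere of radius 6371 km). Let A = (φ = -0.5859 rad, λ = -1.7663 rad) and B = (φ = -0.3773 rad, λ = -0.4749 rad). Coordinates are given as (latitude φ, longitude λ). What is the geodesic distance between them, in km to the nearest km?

With latitudes φ₁ = -33.570°, φ₂ = -21.618° and longitude difference Δλ = 73.992°:
Haversine: a = sin²(Δφ/2) + cos φ₁ cos φ₂ sin²(Δλ/2) = 0.0108 + (0.8332)(0.9297)(0.3621) = 0.29133.
Central angle c = 2·arcsin(√a) = 1.14029 rad.
Distance = R·c = 6371 × 1.1403 ≈ 7265 km.

7265 km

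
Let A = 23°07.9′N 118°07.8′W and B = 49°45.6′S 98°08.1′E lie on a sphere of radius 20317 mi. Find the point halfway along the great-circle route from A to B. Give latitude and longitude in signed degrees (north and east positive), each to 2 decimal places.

The central angle between A and B is δ = 2.4636 rad.
With f = 0.5, the slerp weights are sin((1−f)δ)/sin δ = 1.5037 and sin(fδ)/sin δ = 1.5037.
Weighted sum of the unit vectors: (1.5037)·(-0.4336,-0.8110,0.3928) + (1.5037)·(-0.0914,0.6395,-0.7633) = (-0.7894, -0.2579, -0.5571).
Converting back: φ = atan2(z, √(x²+y²)) = -33.86°, λ = atan2(y, x) = -161.91°.

-33.86°, -161.91°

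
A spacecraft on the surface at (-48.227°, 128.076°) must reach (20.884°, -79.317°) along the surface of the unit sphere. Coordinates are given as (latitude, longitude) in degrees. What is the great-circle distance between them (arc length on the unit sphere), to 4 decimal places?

2.5296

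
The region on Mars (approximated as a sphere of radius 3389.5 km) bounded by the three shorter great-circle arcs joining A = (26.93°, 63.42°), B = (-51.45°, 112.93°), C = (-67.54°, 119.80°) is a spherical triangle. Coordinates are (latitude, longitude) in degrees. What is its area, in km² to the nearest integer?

2056766 km²

Side lengths (central angles): a = 0.2869, b = 1.8028, c = 1.5642 rad; semiperimeter s = 1.8270.
By l'Huilier's theorem, tan(E/4) = √[tan(s/2) tan((s−a)/2) tan((s−b)/2) tan((s−c)/2)], giving spherical excess E = 0.1790 rad.
Area = E·R² = 0.1790 × (3389.5)² ≈ 2056766 km².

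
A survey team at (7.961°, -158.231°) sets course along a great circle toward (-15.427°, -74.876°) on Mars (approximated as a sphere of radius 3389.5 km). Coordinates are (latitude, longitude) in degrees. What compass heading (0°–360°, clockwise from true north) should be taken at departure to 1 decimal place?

With φ₁ = 0.1389, φ₂ = -0.2693, Δλ = 1.4548 rad, the forward-azimuth formula gives
θ = atan2( sin Δλ cos φ₂ , cos φ₁ sin φ₂ − sin φ₁ cos φ₂ cos Δλ ) = atan2(0.9575, -0.2789) = 106.24°.
So the initial bearing is 106.2°.

106.2°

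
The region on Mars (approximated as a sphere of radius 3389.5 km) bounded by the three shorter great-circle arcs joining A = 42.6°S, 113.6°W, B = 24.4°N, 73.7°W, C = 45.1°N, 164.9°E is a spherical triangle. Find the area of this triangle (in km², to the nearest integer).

Side lengths (central angles): a = 1.6131, b = 1.9852, c = 1.3339 rad; semiperimeter s = 2.4661.
By l'Huilier's theorem, tan(E/4) = √[tan(s/2) tan((s−a)/2) tan((s−b)/2) tan((s−c)/2)], giving spherical excess E = 1.6882 rad.
Area = E·R² = 1.6882 × (3389.5)² ≈ 19394669 km².

19394669 km²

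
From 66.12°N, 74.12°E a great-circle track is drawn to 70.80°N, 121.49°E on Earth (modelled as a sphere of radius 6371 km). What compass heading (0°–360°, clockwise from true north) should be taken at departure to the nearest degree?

With φ₁ = 1.1540, φ₂ = 1.2357, Δλ = 0.8268 rad, the forward-azimuth formula gives
θ = atan2( sin Δλ cos φ₂ , cos φ₁ sin φ₂ − sin φ₁ cos φ₂ cos Δλ ) = atan2(0.2420, 0.1786) = 53.56°.
So the initial bearing is 54°.

54°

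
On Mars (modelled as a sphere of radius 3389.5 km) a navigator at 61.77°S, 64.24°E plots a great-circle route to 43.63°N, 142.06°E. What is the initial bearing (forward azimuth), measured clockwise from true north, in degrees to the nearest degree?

57°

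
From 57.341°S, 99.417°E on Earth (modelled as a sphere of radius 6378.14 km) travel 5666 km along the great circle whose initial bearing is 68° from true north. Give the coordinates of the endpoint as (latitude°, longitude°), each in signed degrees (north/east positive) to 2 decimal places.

Angular distance δ = d/R = 5666/6378.14 = 0.88835 rad; initial bearing θ = 1.1868 rad.
sin φ₂ = sin φ₁ cos δ + cos φ₁ sin δ cos θ = (-0.8419)(0.6307) + (0.5396)(0.7760)(0.3746) = -0.3741, so φ₂ = -21.97°.
Δλ = atan2(sin θ sin δ cos φ₁, cos δ − sin φ₁ sin φ₂) = atan2(0.3883, 0.3157) = 50.883°.
λ₂ = 99.417° + 50.883° = 150.30°.

-21.97°, 150.30°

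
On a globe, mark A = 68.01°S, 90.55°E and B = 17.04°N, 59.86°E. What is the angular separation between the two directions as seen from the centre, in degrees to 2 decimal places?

With latitudes φ₁ = -68.010°, φ₂ = 17.040° and longitude difference Δλ = -30.690°:
cos c = sin φ₁ sin φ₂ + cos φ₁ cos φ₂ cos Δλ = (-0.9272)(0.2930) + (0.3744)(0.9561)(0.8599) = 0.03614,
so c = arccos(0.03614) = 1.53464 rad.
So the angular separation is 87.93°.

87.93°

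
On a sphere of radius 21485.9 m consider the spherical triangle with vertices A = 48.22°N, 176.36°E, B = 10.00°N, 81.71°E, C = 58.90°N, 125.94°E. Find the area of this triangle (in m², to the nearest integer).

93741679 m²

Side lengths (central angles): a = 1.0319, b = 0.5398, c = 1.4944 rad; semiperimeter s = 1.5331.
By l'Huilier's theorem, tan(E/4) = √[tan(s/2) tan((s−a)/2) tan((s−b)/2) tan((s−c)/2)], giving spherical excess E = 0.2031 rad.
Area = E·R² = 0.2031 × (21485.9)² ≈ 93741679 m².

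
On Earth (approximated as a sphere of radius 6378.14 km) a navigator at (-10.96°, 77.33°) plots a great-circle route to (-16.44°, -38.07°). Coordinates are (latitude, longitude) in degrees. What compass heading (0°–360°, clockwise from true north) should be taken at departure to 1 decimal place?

247.7°

Δλ = -115.400° = -2.0141 rad.
y = sin Δλ · cos φ₂ = (-0.9033)(0.9591) = -0.8664
x = cos φ₁ sin φ₂ − sin φ₁ cos φ₂ cos Δλ = (0.9818)(-0.2830) − (-0.1901)(0.9591)(-0.4289) = -0.3561
θ = atan2(y, x) = -112.34°; adding 360° gives 247.7°.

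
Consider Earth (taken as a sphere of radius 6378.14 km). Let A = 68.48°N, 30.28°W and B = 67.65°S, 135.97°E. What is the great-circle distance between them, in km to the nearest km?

Let φ₁ = 1.1952 rad, φ₂ = -1.1807 rad, and Δλ = 2.9016 rad.
Haversine: a = sin²(Δφ/2) + cos φ₁ cos φ₂ sin²(Δλ/2) = 0.8605 + (0.3668)(0.3803)(0.9857) = 0.99795.
Central angle c = 2·arcsin(√a) = 3.05098 rad.
Distance = R·c = 6378.14 × 3.0510 ≈ 19460 km.

19460 km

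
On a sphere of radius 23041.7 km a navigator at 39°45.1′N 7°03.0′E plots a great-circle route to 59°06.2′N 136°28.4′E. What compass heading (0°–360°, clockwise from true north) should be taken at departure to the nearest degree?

Δλ = 129.423° = 2.2589 rad.
y = sin Δλ · cos φ₂ = (0.7725)(0.5135) = 0.3967
x = cos φ₁ sin φ₂ − sin φ₁ cos φ₂ cos Δλ = (0.7688)(0.8581) − (0.6395)(0.5135)(-0.6350) = 0.8682
θ = atan2(y, x) = 24.55°, so the bearing is 25°.

25°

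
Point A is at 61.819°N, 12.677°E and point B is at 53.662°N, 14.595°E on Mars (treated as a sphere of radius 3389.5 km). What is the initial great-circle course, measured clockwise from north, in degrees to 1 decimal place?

172.0°

With φ₁ = 1.0789, φ₂ = 0.9366, Δλ = 0.0335 rad, the forward-azimuth formula gives
θ = atan2( sin Δλ cos φ₂ , cos φ₁ sin φ₂ − sin φ₁ cos φ₂ cos Δλ ) = atan2(0.0198, -0.1416) = 172.03°.
So the initial bearing is 172.0°.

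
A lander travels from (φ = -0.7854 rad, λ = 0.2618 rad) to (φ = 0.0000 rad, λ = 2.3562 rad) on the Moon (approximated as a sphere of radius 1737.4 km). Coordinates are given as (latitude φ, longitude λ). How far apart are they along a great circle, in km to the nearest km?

Let φ₁ = -0.7854 rad, φ₂ = 0.0000 rad, and Δλ = 2.0944 rad.
cos c = sin φ₁ sin φ₂ + cos φ₁ cos φ₂ cos Δλ = (-0.7071)(0.0000) + (0.7071)(1.0000)(-0.5000) = -0.35356,
so c = arccos(-0.35356) = 1.93217 rad.
Distance = R·c = 1737.4 × 1.9322 ≈ 3357 km.

3357 km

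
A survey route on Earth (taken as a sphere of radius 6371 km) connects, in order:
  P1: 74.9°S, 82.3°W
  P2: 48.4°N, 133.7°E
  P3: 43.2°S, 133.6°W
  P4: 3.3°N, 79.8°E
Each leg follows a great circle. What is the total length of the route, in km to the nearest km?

44719 km

Leg P1→P2: central angle 2.6098 rad, distance 16627.1 km.
Leg P2→P3: central angle 2.1350 rad, distance 13601.8 km.
Leg P3→P4: central angle 2.2744 rad, distance 14490.2 km.
Total: 16627.1 + 13601.8 + 14490.2 ≈ 44719 km.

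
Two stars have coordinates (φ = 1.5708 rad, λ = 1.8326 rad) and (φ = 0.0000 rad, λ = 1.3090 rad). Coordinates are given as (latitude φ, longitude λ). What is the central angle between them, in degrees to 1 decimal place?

90.0°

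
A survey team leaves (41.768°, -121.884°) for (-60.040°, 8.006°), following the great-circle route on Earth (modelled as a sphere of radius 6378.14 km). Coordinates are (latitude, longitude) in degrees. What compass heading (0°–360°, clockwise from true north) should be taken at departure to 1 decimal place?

138.5°

With φ₁ = 0.7290, φ₂ = -1.0479, Δλ = 2.2670 rad, the forward-azimuth formula gives
θ = atan2( sin Δλ cos φ₂ , cos φ₁ sin φ₂ − sin φ₁ cos φ₂ cos Δλ ) = atan2(0.3832, -0.4328) = 138.48°.
So the initial bearing is 138.5°.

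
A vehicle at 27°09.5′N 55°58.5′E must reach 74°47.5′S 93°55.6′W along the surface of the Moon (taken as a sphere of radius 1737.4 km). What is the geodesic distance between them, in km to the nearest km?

In radians: φ₁ = 0.4740, φ₂ = -1.3054, Δλ = -149.902° = -2.6163 rad.
cos c = sin φ₁ sin φ₂ + cos φ₁ cos φ₂ cos Δλ = (0.4565)(-0.9650) + (0.8897)(0.2623)(-0.8652) = -0.64240,
so c = arccos(-0.64240) = 2.26842 rad.
Distance = R·c = 1737.4 × 2.2684 ≈ 3941 km.

3941 km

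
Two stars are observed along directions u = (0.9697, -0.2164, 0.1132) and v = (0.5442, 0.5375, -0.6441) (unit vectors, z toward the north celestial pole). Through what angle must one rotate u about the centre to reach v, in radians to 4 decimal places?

1.2255 rad

u·v = 0.3385; |u| = 1.0000, |v| = 1.0000.
cos θ = (u·v)/(|u||v|) = 0.3385, so θ = 1.2255 rad.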